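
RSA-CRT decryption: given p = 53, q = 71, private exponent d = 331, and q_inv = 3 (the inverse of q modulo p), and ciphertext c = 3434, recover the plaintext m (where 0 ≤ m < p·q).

d_p = d mod (p−1) = 331 mod 52 = 19; d_q = d mod (q−1) = 51.
m₁ = c^(d_p) mod p: c ≡ 42 (mod 53), and 42^19 mod 53 = 36.
m₂ = c^(d_q) mod q: c ≡ 26 (mod 71), and 26^51 mod 71 = 34.
h = q_inv·(m₁ − m₂) mod p = 3·(36 − 34) mod 53 = 6.
m = m₂ + h·q = 34 + 6·71 = 460.

460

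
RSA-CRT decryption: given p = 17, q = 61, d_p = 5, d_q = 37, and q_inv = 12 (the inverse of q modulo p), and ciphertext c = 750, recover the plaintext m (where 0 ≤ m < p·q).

185

m₁ = c^(d_p) mod p: c ≡ 2 (mod 17), and 2^5 mod 17 = 15.
m₂ = c^(d_q) mod q: c ≡ 18 (mod 61), and 18^37 mod 61 = 2.
h = q_inv·(m₁ − m₂) mod p = 12·(15 − 2) mod 17 = 3.
m = m₂ + h·q = 2 + 3·61 = 185.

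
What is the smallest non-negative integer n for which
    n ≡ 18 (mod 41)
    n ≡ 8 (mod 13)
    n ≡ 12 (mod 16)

5676

The moduli are pairwise coprime; M = 41·13·16 = 8528.
M/41 = 208; 208 ≡ 3 (mod 41); 3·14 ≡ 1, so inverse 14.
M/13 = 656; 656 ≡ 6 (mod 13); 6·11 ≡ 1, so inverse 11.
M/16 = 533; 533 ≡ 5 (mod 16); 5·13 ≡ 1, so inverse 13.
n ≡ 18·208·14 + 8·656·11 + 12·533·13 = 193292.
193292 mod 8528 = 5676.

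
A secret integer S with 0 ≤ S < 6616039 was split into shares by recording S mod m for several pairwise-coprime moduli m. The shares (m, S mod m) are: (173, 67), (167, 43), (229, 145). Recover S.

779432

Combine the congruences pairwise.
From S ≡ 67 (mod 173) write S = 67 + 173t. Substituting into S ≡ 43 (mod 167) gives 173t ≡ 143 (mod 167), and since 6⁻¹ ≡ 28 (mod 167), t ≡ 163. Hence S ≡ 67 + 173·163 = 28266 (mod 28891).
From S ≡ 28266 (mod 28891) write S = 28266 + 28891t. Substituting into S ≡ 145 (mod 229) gives 28891t ≡ 46 (mod 229), and since 37⁻¹ ≡ 130 (mod 229), t ≡ 26. Hence S ≡ 28266 + 28891·26 = 779432 (mod 6616039).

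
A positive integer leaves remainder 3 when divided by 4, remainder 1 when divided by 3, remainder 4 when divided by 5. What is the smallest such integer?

19

From n ≡ 3 (mod 4) write n = 3 + 4t. Substituting into n ≡ 1 (mod 3) gives 4t ≡ 1 (mod 3), and since 1⁻¹ ≡ 1 (mod 3), t ≡ 1. Hence n ≡ 3 + 4·1 = 7 (mod 12).
From n ≡ 7 (mod 12) write n = 7 + 12t. Substituting into n ≡ 4 (mod 5) gives 12t ≡ 2 (mod 5), and since 2⁻¹ ≡ 3 (mod 5), t ≡ 1. Hence n ≡ 7 + 12·1 = 19 (mod 60).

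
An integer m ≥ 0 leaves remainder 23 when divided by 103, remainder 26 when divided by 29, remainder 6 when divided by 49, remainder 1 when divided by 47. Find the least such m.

The moduli are pairwise coprime; N = 103·29·49·47 = 6879061.
N/103 = 66787; 66787 ≡ 43 (mod 103); 43·12 ≡ 1, so inverse 12.
N/29 = 237209; 237209 ≡ 18 (mod 29); 18·21 ≡ 1, so inverse 21.
N/49 = 140389; 140389 ≡ 4 (mod 49); 4·37 ≡ 1, so inverse 37.
N/47 = 146363; 146363 ≡ 5 (mod 47); 5·19 ≡ 1, so inverse 19.
m ≡ 23·66787·12 + 26·237209·21 + 6·140389·37 + 1·146363·19 = 181896581.
181896581 mod 6879061 = 3040995.

3040995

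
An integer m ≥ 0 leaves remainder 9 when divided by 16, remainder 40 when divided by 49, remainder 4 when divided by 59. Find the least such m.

Combine the congruences pairwise.
From m ≡ 9 (mod 16) write m = 9 + 16t. Substituting into m ≡ 40 (mod 49) gives 16t ≡ 31 (mod 49), and since 16⁻¹ ≡ 46 (mod 49), t ≡ 5. Hence m ≡ 9 + 16·5 = 89 (mod 784).
From m ≡ 89 (mod 784) write m = 89 + 784t. Substituting into m ≡ 4 (mod 59) gives 784t ≡ 33 (mod 59), and since 17⁻¹ ≡ 7 (mod 59), t ≡ 54. Hence m ≡ 89 + 784·54 = 42425 (mod 46256).

42425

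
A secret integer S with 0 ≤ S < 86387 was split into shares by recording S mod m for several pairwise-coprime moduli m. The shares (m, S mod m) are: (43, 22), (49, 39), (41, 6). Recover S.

Combine the congruences pairwise.
From S ≡ 22 (mod 43) write S = 22 + 43t. Substituting into S ≡ 39 (mod 49) gives 43t ≡ 17 (mod 49), and since 43⁻¹ ≡ 8 (mod 49), t ≡ 38. Hence S ≡ 22 + 43·38 = 1656 (mod 2107).
From S ≡ 1656 (mod 2107) write S = 1656 + 2107t. Substituting into S ≡ 6 (mod 41) gives 2107t ≡ 31 (mod 41), and since 16⁻¹ ≡ 18 (mod 41), t ≡ 25. Hence S ≡ 1656 + 2107·25 = 54331 (mod 86387).

54331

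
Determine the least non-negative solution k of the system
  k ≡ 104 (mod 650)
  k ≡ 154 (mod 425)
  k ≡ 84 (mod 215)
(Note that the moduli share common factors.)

444704

Combine the congruences pairwise.
gcd(650, 425) = 25 and 25 | (154 − 104), so the pair is consistent; merging gives k ≡ 2704 (mod 11050), where 11050 = lcm(650, 425).
gcd(11050, 215) = 5 and 5 | (84 − 2704), so the pair is consistent; merging gives k ≡ 444704 (mod 475150), where 475150 = lcm(11050, 215).
The solution is unique modulo lcm(650, 425, 215) = 475150.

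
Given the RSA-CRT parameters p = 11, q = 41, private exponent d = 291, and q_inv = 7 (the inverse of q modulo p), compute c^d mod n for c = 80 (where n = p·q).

d_p = d mod (p−1) = 291 mod 10 = 1; d_q = d mod (q−1) = 11.
m₁ = c^(d_p) mod p: c ≡ 3 (mod 11), and 3^1 mod 11 = 3.
m₂ = c^(d_q) mod q: c ≡ 39 (mod 41), and 39^11 mod 41 = 2.
h = q_inv·(m₁ − m₂) mod p = 7·(3 − 2) mod 11 = 7.
m = m₂ + h·q = 2 + 7·41 = 289.

289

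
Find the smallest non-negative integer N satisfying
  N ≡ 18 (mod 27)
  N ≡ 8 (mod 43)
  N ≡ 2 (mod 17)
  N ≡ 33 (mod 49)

From N ≡ 18 (mod 27) write N = 18 + 27t. Substituting into N ≡ 8 (mod 43) gives 27t ≡ 33 (mod 43), and since 27⁻¹ ≡ 8 (mod 43), t ≡ 6. Hence N ≡ 18 + 27·6 = 180 (mod 1161).
From N ≡ 180 (mod 1161) write N = 180 + 1161t. Substituting into N ≡ 2 (mod 17) gives 1161t ≡ 9 (mod 17), and since 5⁻¹ ≡ 7 (mod 17), t ≡ 12. Hence N ≡ 180 + 1161·12 = 14112 (mod 19737).
From N ≡ 14112 (mod 19737) write N = 14112 + 19737t. Substituting into N ≡ 33 (mod 49) gives 19737t ≡ 33 (mod 49), and since 39⁻¹ ≡ 44 (mod 49), t ≡ 31. Hence N ≡ 14112 + 19737·31 = 625959 (mod 967113).

625959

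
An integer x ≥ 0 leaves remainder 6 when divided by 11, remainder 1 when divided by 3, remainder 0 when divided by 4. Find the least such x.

Combine the congruences pairwise.
From x ≡ 6 (mod 11) write x = 6 + 11t. Substituting into x ≡ 1 (mod 3) gives 11t ≡ 1 (mod 3), and since 2⁻¹ ≡ 2 (mod 3), t ≡ 2. Hence x ≡ 6 + 11·2 = 28 (mod 33).
From x ≡ 28 (mod 33) write x = 28 + 33t. Substituting into x ≡ 0 (mod 4) gives 33t ≡ 0 (mod 4), and since 1⁻¹ ≡ 1 (mod 4), t ≡ 0. Hence x ≡ 28 + 33·0 = 28 (mod 132).

28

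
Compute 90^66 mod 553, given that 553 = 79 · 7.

526

Mod 79: 90 ≡ 11; 11^66 ≡ 52 (mod 79).
Mod 7: 90 ≡ 6; since 6 | 66, by Fermat 6^66 ≡ 1 (mod 7).
Combine by CRT: x ≡ 52 (mod 79), x ≡ 1 (mod 7) ⇒ x ≡ 526 (mod 553).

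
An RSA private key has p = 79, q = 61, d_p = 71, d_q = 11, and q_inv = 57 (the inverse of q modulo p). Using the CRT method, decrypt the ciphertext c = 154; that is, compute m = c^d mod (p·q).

m₁ = c^(d_p) mod p: c ≡ 75 (mod 79), and 75^71 mod 79 = 28.
m₂ = c^(d_q) mod q: c ≡ 32 (mod 61), and 32^11 mod 61 = 21.
h = q_inv·(m₁ − m₂) mod p = 57·(28 − 21) mod 79 = 4.
m = m₂ + h·q = 21 + 4·61 = 265.

265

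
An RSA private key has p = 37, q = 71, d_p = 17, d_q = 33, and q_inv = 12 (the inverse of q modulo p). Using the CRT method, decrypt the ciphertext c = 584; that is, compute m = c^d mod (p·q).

m₁ = c^(d_p) mod p: c ≡ 29 (mod 37), and 29^17 mod 37 = 14.
m₂ = c^(d_q) mod q: c ≡ 16 (mod 71), and 16^33 mod 71 = 38.
h = q_inv·(m₁ − m₂) mod p = 12·(14 − 38) mod 37 = 8.
m = m₂ + h·q = 38 + 8·71 = 606.

606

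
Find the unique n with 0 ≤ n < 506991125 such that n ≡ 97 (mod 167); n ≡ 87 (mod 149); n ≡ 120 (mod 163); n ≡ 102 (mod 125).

377005102

From n ≡ 97 (mod 167) write n = 97 + 167t. Substituting into n ≡ 87 (mod 149) gives 167t ≡ 139 (mod 149), and since 18⁻¹ ≡ 58 (mod 149), t ≡ 16. Hence n ≡ 97 + 167·16 = 2769 (mod 24883).
From n ≡ 2769 (mod 24883) write n = 2769 + 24883t. Substituting into n ≡ 120 (mod 163) gives 24883t ≡ 122 (mod 163), and since 107⁻¹ ≡ 32 (mod 163), t ≡ 155. Hence n ≡ 2769 + 24883·155 = 3859634 (mod 4055929).
From n ≡ 3859634 (mod 4055929) write n = 3859634 + 4055929t. Substituting into n ≡ 102 (mod 125) gives 4055929t ≡ 93 (mod 125), and since 54⁻¹ ≡ 44 (mod 125), t ≡ 92. Hence n ≡ 3859634 + 4055929·92 = 377005102 (mod 506991125).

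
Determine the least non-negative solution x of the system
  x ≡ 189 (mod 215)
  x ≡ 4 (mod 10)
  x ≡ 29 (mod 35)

Combine the congruences pairwise.
gcd(215, 10) = 5 and 5 | (4 − 189), so the pair is consistent; merging gives x ≡ 404 (mod 430), where 430 = lcm(215, 10).
gcd(430, 35) = 5 and 5 | (29 − 404), so the pair is consistent; merging gives x ≡ 834 (mod 3010), where 3010 = lcm(430, 35).
The solution is unique modulo lcm(215, 10, 35) = 3010.

834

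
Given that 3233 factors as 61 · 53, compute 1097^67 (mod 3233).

Mod 61: 1097 ≡ 60; by Fermat, exponent reduces to 67 mod 60 = 7; 60^7 ≡ 60 (mod 61).
Mod 53: 1097 ≡ 37; by Fermat, exponent reduces to 67 mod 52 = 15; 37^15 ≡ 9 (mod 53).
Combine by CRT: x ≡ 60 (mod 61), x ≡ 9 (mod 53) ⇒ x ≡ 2500 (mod 3233).

2500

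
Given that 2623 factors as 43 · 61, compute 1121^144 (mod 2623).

766

Mod 43: 1121 ≡ 3; by Fermat, exponent reduces to 144 mod 42 = 18; 3^18 ≡ 35 (mod 43).
Mod 61: 1121 ≡ 23; by Fermat, exponent reduces to 144 mod 60 = 24; 23^24 ≡ 34 (mod 61).
Combine by CRT: x ≡ 35 (mod 43), x ≡ 34 (mod 61) ⇒ x ≡ 766 (mod 2623).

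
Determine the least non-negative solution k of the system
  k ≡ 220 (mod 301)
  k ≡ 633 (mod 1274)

gcd(301, 1274) = 7 and 7 | (633 − 220), so the pair is consistent; merging gives k ≡ 9551 (mod 54782), where 54782 = lcm(301, 1274).
The solution is unique modulo lcm(301, 1274) = 54782.

9551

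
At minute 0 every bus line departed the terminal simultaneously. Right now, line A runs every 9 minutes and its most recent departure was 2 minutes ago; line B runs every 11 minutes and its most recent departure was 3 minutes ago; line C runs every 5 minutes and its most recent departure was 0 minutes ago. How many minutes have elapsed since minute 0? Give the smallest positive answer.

245

Combine the congruences pairwise.
From t ≡ 2 (mod 9) write t = 2 + 9s. Substituting into t ≡ 3 (mod 11) gives 9s ≡ 1 (mod 11), and since 9⁻¹ ≡ 5 (mod 11), s ≡ 5. Hence t ≡ 2 + 9·5 = 47 (mod 99).
From t ≡ 47 (mod 99) write t = 47 + 99s. Substituting into t ≡ 0 (mod 5) gives 99s ≡ 3 (mod 5), and since 4⁻¹ ≡ 4 (mod 5), s ≡ 2. Hence t ≡ 47 + 99·2 = 245 (mod 495).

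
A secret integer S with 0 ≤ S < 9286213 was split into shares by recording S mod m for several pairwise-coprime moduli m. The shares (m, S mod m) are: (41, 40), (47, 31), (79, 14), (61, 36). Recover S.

Combine the congruences pairwise.
From S ≡ 40 (mod 41) write S = 40 + 41t. Substituting into S ≡ 31 (mod 47) gives 41t ≡ 38 (mod 47), and since 41⁻¹ ≡ 39 (mod 47), t ≡ 25. Hence S ≡ 40 + 41·25 = 1065 (mod 1927).
From S ≡ 1065 (mod 1927) write S = 1065 + 1927t. Substituting into S ≡ 14 (mod 79) gives 1927t ≡ 55 (mod 79), and since 31⁻¹ ≡ 51 (mod 79), t ≡ 40. Hence S ≡ 1065 + 1927·40 = 78145 (mod 152233).
From S ≡ 78145 (mod 152233) write S = 78145 + 152233t. Substituting into S ≡ 36 (mod 61) gives 152233t ≡ 32 (mod 61), and since 38⁻¹ ≡ 53 (mod 61), t ≡ 49. Hence S ≡ 78145 + 152233·49 = 7537562 (mod 9286213).

7537562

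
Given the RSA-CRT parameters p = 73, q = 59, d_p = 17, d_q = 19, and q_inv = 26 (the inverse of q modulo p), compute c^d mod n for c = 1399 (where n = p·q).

m₁ = c^(d_p) mod p: c ≡ 12 (mod 73), and 12^17 mod 73 = 6.
m₂ = c^(d_q) mod q: c ≡ 42 (mod 59), and 42^19 mod 59 = 54.
h = q_inv·(m₁ − m₂) mod p = 26·(6 − 54) mod 73 = 66.
m = m₂ + h·q = 54 + 66·59 = 3948.

3948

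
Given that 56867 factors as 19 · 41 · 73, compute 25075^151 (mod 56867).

30802

Mod 19: 25075 ≡ 14; by Fermat, exponent reduces to 151 mod 18 = 7; 14^7 ≡ 3 (mod 19).
Mod 41: 25075 ≡ 24; by Fermat, exponent reduces to 151 mod 40 = 31; 24^31 ≡ 11 (mod 41).
Mod 73: 25075 ≡ 36; by Fermat, exponent reduces to 151 mod 72 = 7; 36^7 ≡ 69 (mod 73).
Combine by CRT: x ≡ 3 (mod 19), x ≡ 11 (mod 41), x ≡ 69 (mod 73) ⇒ x ≡ 30802 (mod 56867).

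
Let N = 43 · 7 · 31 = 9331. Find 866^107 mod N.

4336

Mod 43: 866 ≡ 6; by Fermat, exponent reduces to 107 mod 42 = 23; 6^23 ≡ 36 (mod 43).
Mod 7: 866 ≡ 5; by Fermat, exponent reduces to 107 mod 6 = 5; 5^5 ≡ 3 (mod 7).
Mod 31: 866 ≡ 29; by Fermat, exponent reduces to 107 mod 30 = 17; 29^17 ≡ 27 (mod 31).
Combine by CRT: x ≡ 36 (mod 43), x ≡ 3 (mod 7), x ≡ 27 (mod 31) ⇒ x ≡ 4336 (mod 9331).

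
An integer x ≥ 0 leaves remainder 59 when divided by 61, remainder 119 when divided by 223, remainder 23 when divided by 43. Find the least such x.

333058

Combine the congruences pairwise.
From x ≡ 59 (mod 61) write x = 59 + 61t. Substituting into x ≡ 119 (mod 223) gives 61t ≡ 60 (mod 223), and since 61⁻¹ ≡ 117 (mod 223), t ≡ 107. Hence x ≡ 59 + 61·107 = 6586 (mod 13603).
From x ≡ 6586 (mod 13603) write x = 6586 + 13603t. Substituting into x ≡ 23 (mod 43) gives 13603t ≡ 16 (mod 43), and since 15⁻¹ ≡ 23 (mod 43), t ≡ 24. Hence x ≡ 6586 + 13603·24 = 333058 (mod 584929).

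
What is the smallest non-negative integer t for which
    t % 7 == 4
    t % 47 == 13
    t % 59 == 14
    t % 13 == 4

Combine the congruences pairwise.
From t ≡ 4 (mod 7) write t = 4 + 7s. Substituting into t ≡ 13 (mod 47) gives 7s ≡ 9 (mod 47), and since 7⁻¹ ≡ 27 (mod 47), s ≡ 8. Hence t ≡ 4 + 7·8 = 60 (mod 329).
From t ≡ 60 (mod 329) write t = 60 + 329s. Substituting into t ≡ 14 (mod 59) gives 329s ≡ 13 (mod 59), and since 34⁻¹ ≡ 33 (mod 59), s ≡ 16. Hence t ≡ 60 + 329·16 = 5324 (mod 19411).
From t ≡ 5324 (mod 19411) write t = 5324 + 19411s. Substituting into t ≡ 4 (mod 13) gives 19411s ≡ 10 (mod 13), and since 2⁻¹ ≡ 7 (mod 13), s ≡ 5. Hence t ≡ 5324 + 19411·5 = 102379 (mod 252343).

102379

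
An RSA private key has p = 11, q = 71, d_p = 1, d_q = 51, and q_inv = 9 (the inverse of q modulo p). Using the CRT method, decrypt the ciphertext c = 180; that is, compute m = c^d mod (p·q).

m₁ = c^(d_p) mod p: c ≡ 4 (mod 11), and 4^1 mod 11 = 4.
m₂ = c^(d_q) mod q: c ≡ 38 (mod 71), and 38^51 mod 71 = 49.
h = q_inv·(m₁ − m₂) mod p = 9·(4 − 49) mod 11 = 2.
m = m₂ + h·q = 49 + 2·71 = 191.

191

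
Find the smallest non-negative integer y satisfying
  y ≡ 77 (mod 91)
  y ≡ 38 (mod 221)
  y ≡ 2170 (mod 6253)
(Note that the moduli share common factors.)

264796

Combine the congruences pairwise.
gcd(91, 221) = 13 and 13 | (38 − 77), so the pair is consistent; merging gives y ≡ 259 (mod 1547), where 1547 = lcm(91, 221).
gcd(1547, 6253) = 13 and 13 | (2170 − 259), so the pair is consistent; merging gives y ≡ 264796 (mod 744107), where 744107 = lcm(1547, 6253).
The solution is unique modulo lcm(91, 221, 6253) = 744107.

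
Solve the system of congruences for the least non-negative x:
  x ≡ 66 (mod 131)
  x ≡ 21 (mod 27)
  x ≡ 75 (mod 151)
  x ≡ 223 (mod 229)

From x ≡ 66 (mod 131) write x = 66 + 131t. Substituting into x ≡ 21 (mod 27) gives 131t ≡ 9 (mod 27), and since 23⁻¹ ≡ 20 (mod 27), t ≡ 18. Hence x ≡ 66 + 131·18 = 2424 (mod 3537).
From x ≡ 2424 (mod 3537) write x = 2424 + 3537t. Substituting into x ≡ 75 (mod 151) gives 3537t ≡ 67 (mod 151), and since 64⁻¹ ≡ 59 (mod 151), t ≡ 27. Hence x ≡ 2424 + 3537·27 = 97923 (mod 534087).
From x ≡ 97923 (mod 534087) write x = 97923 + 534087t. Substituting into x ≡ 223 (mod 229) gives 534087t ≡ 83 (mod 229), and since 59⁻¹ ≡ 66 (mod 229), t ≡ 211. Hence x ≡ 97923 + 534087·211 = 112790280 (mod 122305923).

112790280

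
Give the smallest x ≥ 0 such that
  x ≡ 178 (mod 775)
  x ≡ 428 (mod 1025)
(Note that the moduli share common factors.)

gcd(775, 1025) = 25 and 25 | (428 − 178), so the pair is consistent; merging gives x ≡ 31178 (mod 31775), where 31775 = lcm(775, 1025).
The solution is unique modulo lcm(775, 1025) = 31775.

31178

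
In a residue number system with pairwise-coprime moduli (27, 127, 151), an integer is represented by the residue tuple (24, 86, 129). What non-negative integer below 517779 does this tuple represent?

336255

From x ≡ 24 (mod 27) write x = 24 + 27t. Substituting into x ≡ 86 (mod 127) gives 27t ≡ 62 (mod 127), and since 27⁻¹ ≡ 80 (mod 127), t ≡ 7. Hence x ≡ 24 + 27·7 = 213 (mod 3429).
From x ≡ 213 (mod 3429) write x = 213 + 3429t. Substituting into x ≡ 129 (mod 151) gives 3429t ≡ 67 (mod 151), and since 107⁻¹ ≡ 24 (mod 151), t ≡ 98. Hence x ≡ 213 + 3429·98 = 336255 (mod 517779).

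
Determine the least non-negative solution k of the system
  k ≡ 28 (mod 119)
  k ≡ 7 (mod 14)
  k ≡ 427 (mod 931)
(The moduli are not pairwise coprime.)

gcd(119, 14) = 7 and 7 | (7 − 28), so the pair is consistent; merging gives k ≡ 147 (mod 238), where 238 = lcm(119, 14).
gcd(238, 931) = 7 and 7 | (427 − 147), so the pair is consistent; merging gives k ≡ 2289 (mod 31654), where 31654 = lcm(238, 931).
The solution is unique modulo lcm(119, 14, 931) = 31654.

2289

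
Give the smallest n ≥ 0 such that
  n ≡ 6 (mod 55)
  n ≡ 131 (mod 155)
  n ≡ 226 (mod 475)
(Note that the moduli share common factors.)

47251

gcd(55, 155) = 5 and 5 | (131 − 6), so the pair is consistent; merging gives n ≡ 1216 (mod 1705), where 1705 = lcm(55, 155).
gcd(1705, 475) = 5 and 5 | (226 − 1216), so the pair is consistent; merging gives n ≡ 47251 (mod 161975), where 161975 = lcm(1705, 475).
The solution is unique modulo lcm(55, 155, 475) = 161975.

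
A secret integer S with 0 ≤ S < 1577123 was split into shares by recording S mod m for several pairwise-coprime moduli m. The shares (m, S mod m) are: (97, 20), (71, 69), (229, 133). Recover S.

243102

The moduli are pairwise coprime; N = 97·71·229 = 1577123.
N/97 = 16259; 16259 ≡ 60 (mod 97); 60·76 ≡ 1, so inverse 76.
N/71 = 22213; 22213 ≡ 61 (mod 71); 61·7 ≡ 1, so inverse 7.
N/229 = 6887; 6887 ≡ 17 (mod 229); 17·27 ≡ 1, so inverse 27.
S ≡ 20·16259·76 + 69·22213·7 + 133·6887·27 = 60173776.
60173776 mod 1577123 = 243102.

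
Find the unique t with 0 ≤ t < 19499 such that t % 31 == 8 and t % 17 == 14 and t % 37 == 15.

From t ≡ 8 (mod 31) write t = 8 + 31s. Substituting into t ≡ 14 (mod 17) gives 31s ≡ 6 (mod 17), and since 14⁻¹ ≡ 11 (mod 17), s ≡ 15. Hence t ≡ 8 + 31·15 = 473 (mod 527).
From t ≡ 473 (mod 527) write t = 473 + 527s. Substituting into t ≡ 15 (mod 37) gives 527s ≡ 23 (mod 37), and since 9⁻¹ ≡ 33 (mod 37), s ≡ 19. Hence t ≡ 473 + 527·19 = 10486 (mod 19499).

10486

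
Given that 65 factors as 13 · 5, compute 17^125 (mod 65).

Mod 13: 17 ≡ 4; by Fermat, exponent reduces to 125 mod 12 = 5; 4^5 ≡ 10 (mod 13).
Mod 5: 17 ≡ 2; by Fermat, exponent reduces to 125 mod 4 = 1; 2^1 ≡ 2 (mod 5).
Combine by CRT: x ≡ 10 (mod 13), x ≡ 2 (mod 5) ⇒ x ≡ 62 (mod 65).

62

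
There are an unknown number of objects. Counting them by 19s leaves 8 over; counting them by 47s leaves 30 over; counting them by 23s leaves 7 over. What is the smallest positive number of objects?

The moduli are pairwise coprime; M = 19·47·23 = 20539.
M/19 = 1081; 1081 ≡ 17 (mod 19); 17·9 ≡ 1, so inverse 9.
M/47 = 437; 437 ≡ 14 (mod 47); 14·37 ≡ 1, so inverse 37.
M/23 = 893; 893 ≡ 19 (mod 23); 19·17 ≡ 1, so inverse 17.
N ≡ 8·1081·9 + 30·437·37 + 7·893·17 = 669169.
669169 mod 20539 = 11921.

11921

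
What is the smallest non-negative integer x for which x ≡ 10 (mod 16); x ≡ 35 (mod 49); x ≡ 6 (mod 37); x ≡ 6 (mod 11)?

265370

The moduli are pairwise coprime; N = 16·49·37·11 = 319088.
N/16 = 19943; 19943 ≡ 7 (mod 16); 7·7 ≡ 1, so inverse 7.
N/49 = 6512; 6512 ≡ 44 (mod 49); 44·39 ≡ 1, so inverse 39.
N/37 = 8624; 8624 ≡ 3 (mod 37); 3·25 ≡ 1, so inverse 25.
N/11 = 29008; 29008 ≡ 1 (mod 11), inverse 1.
x ≡ 10·19943·7 + 35·6512·39 + 6·8624·25 + 6·29008·1 = 11752538.
11752538 mod 319088 = 265370.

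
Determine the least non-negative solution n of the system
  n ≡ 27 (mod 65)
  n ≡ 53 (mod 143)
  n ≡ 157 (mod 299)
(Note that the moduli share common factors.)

7632

Combine the congruences pairwise.
gcd(65, 143) = 13 and 13 | (53 − 27), so the pair is consistent; merging gives n ≡ 482 (mod 715), where 715 = lcm(65, 143).
gcd(715, 299) = 13 and 13 | (157 − 482), so the pair is consistent; merging gives n ≡ 7632 (mod 16445), where 16445 = lcm(715, 299).
The solution is unique modulo lcm(65, 143, 299) = 16445.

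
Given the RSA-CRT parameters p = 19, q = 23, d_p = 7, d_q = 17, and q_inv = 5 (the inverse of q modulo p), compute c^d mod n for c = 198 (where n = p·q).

m₁ = c^(d_p) mod p: c ≡ 8 (mod 19), and 8^7 mod 19 = 8.
m₂ = c^(d_q) mod q: c ≡ 14 (mod 23), and 14^17 mod 23 = 20.
h = q_inv·(m₁ − m₂) mod p = 5·(8 − 20) mod 19 = 16.
m = m₂ + h·q = 20 + 16·23 = 388.

388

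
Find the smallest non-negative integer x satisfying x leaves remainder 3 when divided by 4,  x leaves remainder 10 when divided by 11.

43

From x ≡ 3 (mod 4) write x = 3 + 4t. Substituting into x ≡ 10 (mod 11) gives 4t ≡ 7 (mod 11), and since 4⁻¹ ≡ 3 (mod 11), t ≡ 10. Hence x ≡ 3 + 4·10 = 43 (mod 44).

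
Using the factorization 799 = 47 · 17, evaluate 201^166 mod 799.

Mod 47: 201 ≡ 13; by Fermat, exponent reduces to 166 mod 46 = 28; 13^28 ≡ 7 (mod 47).
Mod 17: 201 ≡ 14; by Fermat, exponent reduces to 166 mod 16 = 6; 14^6 ≡ 15 (mod 17).
Combine by CRT: x ≡ 7 (mod 47), x ≡ 15 (mod 17) ⇒ x ≡ 712 (mod 799).

712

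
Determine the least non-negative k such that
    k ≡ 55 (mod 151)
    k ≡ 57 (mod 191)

15910

From k ≡ 55 (mod 151) write k = 55 + 151t. Substituting into k ≡ 57 (mod 191) gives 151t ≡ 2 (mod 191), and since 151⁻¹ ≡ 148 (mod 191), t ≡ 105. Hence k ≡ 55 + 151·105 = 15910 (mod 28841).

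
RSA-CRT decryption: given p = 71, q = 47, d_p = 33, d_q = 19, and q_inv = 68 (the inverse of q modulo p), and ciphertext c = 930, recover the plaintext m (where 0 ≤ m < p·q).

3166

m₁ = c^(d_p) mod p: c ≡ 7 (mod 71), and 7^33 mod 71 = 42.
m₂ = c^(d_q) mod q: c ≡ 37 (mod 47), and 37^19 mod 47 = 17.
h = q_inv·(m₁ − m₂) mod p = 68·(42 − 17) mod 71 = 67.
m = m₂ + h·q = 17 + 67·47 = 3166.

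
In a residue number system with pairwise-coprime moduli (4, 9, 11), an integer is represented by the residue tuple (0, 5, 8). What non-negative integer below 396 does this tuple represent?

The moduli are pairwise coprime; N = 4·9·11 = 396.
N/4 = 99; 99 ≡ 3 (mod 4); 3·3 ≡ 1, so inverse 3.
N/9 = 44; 44 ≡ 8 (mod 9); 8·8 ≡ 1, so inverse 8.
N/11 = 36; 36 ≡ 3 (mod 11); 3·4 ≡ 1, so inverse 4.
x ≡ 0·99·3 + 5·44·8 + 8·36·4 = 2912.
2912 mod 396 = 140.

140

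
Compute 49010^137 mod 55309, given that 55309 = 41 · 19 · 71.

Mod 41: 49010 ≡ 15; by Fermat, exponent reduces to 137 mod 40 = 17; 15^17 ≡ 22 (mod 41).
Mod 19: 49010 ≡ 9; by Fermat, exponent reduces to 137 mod 18 = 11; 9^11 ≡ 5 (mod 19).
Mod 71: 49010 ≡ 20; by Fermat, exponent reduces to 137 mod 70 = 67; 20^67 ≡ 37 (mod 71).
Combine by CRT: x ≡ 22 (mod 41), x ≡ 5 (mod 19), x ≡ 37 (mod 71) ⇒ x ≡ 50944 (mod 55309).

50944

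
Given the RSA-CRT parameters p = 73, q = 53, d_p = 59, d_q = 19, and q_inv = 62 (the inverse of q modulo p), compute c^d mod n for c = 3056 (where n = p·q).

m₁ = c^(d_p) mod p: c ≡ 63 (mod 73), and 63^59 mod 73 = 22.
m₂ = c^(d_q) mod q: c ≡ 35 (mod 53), and 35^19 mod 53 = 14.
h = q_inv·(m₁ − m₂) mod p = 62·(22 − 14) mod 73 = 58.
m = m₂ + h·q = 14 + 58·53 = 3088.

3088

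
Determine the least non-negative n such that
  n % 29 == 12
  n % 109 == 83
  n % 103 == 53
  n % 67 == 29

The moduli are pairwise coprime; M = 29·109·103·67 = 21814061.
M/29 = 752209; 752209 ≡ 7 (mod 29); 7·25 ≡ 1, so inverse 25.
M/109 = 200129; 200129 ≡ 5 (mod 109); 5·22 ≡ 1, so inverse 22.
M/103 = 211787; 211787 ≡ 19 (mod 103); 19·38 ≡ 1, so inverse 38.
M/67 = 325583; 325583 ≡ 30 (mod 67); 30·38 ≡ 1, so inverse 38.
n ≡ 12·752209·25 + 83·200129·22 + 53·211787·38 + 29·325583·38 = 1376429738.
1376429738 mod 21814061 = 2143895.

2143895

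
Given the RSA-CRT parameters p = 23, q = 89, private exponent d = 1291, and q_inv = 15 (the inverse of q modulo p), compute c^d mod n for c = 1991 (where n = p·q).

d_p = d mod (p−1) = 1291 mod 22 = 15; d_q = d mod (q−1) = 59.
m₁ = c^(d_p) mod p: c ≡ 13 (mod 23), and 13^15 mod 23 = 18.
m₂ = c^(d_q) mod q: c ≡ 33 (mod 89), and 33^59 mod 89 = 30.
h = q_inv·(m₁ − m₂) mod p = 15·(18 − 30) mod 23 = 4.
m = m₂ + h·q = 30 + 4·89 = 386.

386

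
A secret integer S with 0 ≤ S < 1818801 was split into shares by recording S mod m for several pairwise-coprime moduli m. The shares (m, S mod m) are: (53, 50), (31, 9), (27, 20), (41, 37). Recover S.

Combine the congruences pairwise.
From S ≡ 50 (mod 53) write S = 50 + 53t. Substituting into S ≡ 9 (mod 31) gives 53t ≡ 21 (mod 31), and since 22⁻¹ ≡ 24 (mod 31), t ≡ 8. Hence S ≡ 50 + 53·8 = 474 (mod 1643).
From S ≡ 474 (mod 1643) write S = 474 + 1643t. Substituting into S ≡ 20 (mod 27) gives 1643t ≡ 5 (mod 27), and since 23⁻¹ ≡ 20 (mod 27), t ≡ 19. Hence S ≡ 474 + 1643·19 = 31691 (mod 44361).
From S ≡ 31691 (mod 44361) write S = 31691 + 44361t. Substituting into S ≡ 37 (mod 41) gives 44361t ≡ 39 (mod 41), and since 40⁻¹ ≡ 40 (mod 41), t ≡ 2. Hence S ≡ 31691 + 44361·2 = 120413 (mod 1818801).

120413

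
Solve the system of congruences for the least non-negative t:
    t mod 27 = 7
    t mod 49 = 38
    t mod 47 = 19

From t ≡ 7 (mod 27) write t = 7 + 27s. Substituting into t ≡ 38 (mod 49) gives 27s ≡ 31 (mod 49), and since 27⁻¹ ≡ 20 (mod 49), s ≡ 32. Hence t ≡ 7 + 27·32 = 871 (mod 1323).
From t ≡ 871 (mod 1323) write t = 871 + 1323s. Substituting into t ≡ 19 (mod 47) gives 1323s ≡ 41 (mod 47), and since 7⁻¹ ≡ 27 (mod 47), s ≡ 26. Hence t ≡ 871 + 1323·26 = 35269 (mod 62181).

35269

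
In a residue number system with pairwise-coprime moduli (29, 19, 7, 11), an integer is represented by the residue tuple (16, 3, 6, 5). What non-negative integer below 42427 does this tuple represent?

From x ≡ 16 (mod 29) write x = 16 + 29t. Substituting into x ≡ 3 (mod 19) gives 29t ≡ 6 (mod 19), and since 10⁻¹ ≡ 2 (mod 19), t ≡ 12. Hence x ≡ 16 + 29·12 = 364 (mod 551).
From x ≡ 364 (mod 551) write x = 364 + 551t. Substituting into x ≡ 6 (mod 7) gives 551t ≡ 6 (mod 7), and since 5⁻¹ ≡ 3 (mod 7), t ≡ 4. Hence x ≡ 364 + 551·4 = 2568 (mod 3857).
From x ≡ 2568 (mod 3857) write x = 2568 + 3857t. Substituting into x ≡ 5 (mod 11) gives 3857t ≡ 0 (mod 11), and since 7⁻¹ ≡ 8 (mod 11), t ≡ 0. Hence x ≡ 2568 + 3857·0 = 2568 (mod 42427).

2568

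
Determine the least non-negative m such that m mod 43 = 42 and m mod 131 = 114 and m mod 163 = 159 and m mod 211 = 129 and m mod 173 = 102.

From m ≡ 42 (mod 43) write m = 42 + 43t. Substituting into m ≡ 114 (mod 131) gives 43t ≡ 72 (mod 131), and since 43⁻¹ ≡ 64 (mod 131), t ≡ 23. Hence m ≡ 42 + 43·23 = 1031 (mod 5633).
From m ≡ 1031 (mod 5633) write m = 1031 + 5633t. Substituting into m ≡ 159 (mod 163) gives 5633t ≡ 106 (mod 163), and since 91⁻¹ ≡ 43 (mod 163), t ≡ 157. Hence m ≡ 1031 + 5633·157 = 885412 (mod 918179).
From m ≡ 885412 (mod 918179) write m = 885412 + 918179t. Substituting into m ≡ 129 (mod 211) gives 918179t ≡ 73 (mod 211), and since 118⁻¹ ≡ 152 (mod 211), t ≡ 124. Hence m ≡ 885412 + 918179·124 = 114739608 (mod 193735769).
From m ≡ 114739608 (mod 193735769) write m = 114739608 + 193735769t. Substituting into m ≡ 102 (mod 173) gives 193735769t ≡ 149 (mod 173), and since 162⁻¹ ≡ 110 (mod 173), t ≡ 128. Hence m ≡ 114739608 + 193735769·128 = 24912918040 (mod 33516288037).

24912918040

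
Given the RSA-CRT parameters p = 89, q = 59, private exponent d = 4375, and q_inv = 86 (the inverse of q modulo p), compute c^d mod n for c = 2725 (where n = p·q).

d_p = d mod (p−1) = 4375 mod 88 = 63; d_q = d mod (q−1) = 25.
m₁ = c^(d_p) mod p: c ≡ 55 (mod 89), and 55^63 mod 89 = 34.
m₂ = c^(d_q) mod q: c ≡ 11 (mod 59), and 11^25 mod 59 = 13.
h = q_inv·(m₁ − m₂) mod p = 86·(34 − 13) mod 89 = 26.
m = m₂ + h·q = 13 + 26·59 = 1547.

1547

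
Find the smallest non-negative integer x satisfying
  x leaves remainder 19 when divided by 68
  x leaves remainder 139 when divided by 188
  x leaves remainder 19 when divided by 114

54283

gcd(68, 188) = 4 and 4 | (139 − 19), so the pair is consistent; merging gives x ≡ 3147 (mod 3196), where 3196 = lcm(68, 188).
gcd(3196, 114) = 2 and 2 | (19 − 3147), so the pair is consistent; merging gives x ≡ 54283 (mod 182172), where 182172 = lcm(3196, 114).
The solution is unique modulo lcm(68, 188, 114) = 182172.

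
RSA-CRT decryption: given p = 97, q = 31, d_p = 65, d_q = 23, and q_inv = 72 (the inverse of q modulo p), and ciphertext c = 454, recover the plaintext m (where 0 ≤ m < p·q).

m₁ = c^(d_p) mod p: c ≡ 66 (mod 97), and 66^65 mod 97 = 49.
m₂ = c^(d_q) mod q: c ≡ 20 (mod 31), and 20^23 mod 31 = 19.
h = q_inv·(m₁ − m₂) mod p = 72·(49 − 19) mod 97 = 26.
m = m₂ + h·q = 19 + 26·31 = 825.

825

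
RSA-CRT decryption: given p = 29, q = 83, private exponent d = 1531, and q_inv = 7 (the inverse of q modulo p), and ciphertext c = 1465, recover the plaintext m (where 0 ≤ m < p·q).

1063

d_p = d mod (p−1) = 1531 mod 28 = 19; d_q = d mod (q−1) = 55.
m₁ = c^(d_p) mod p: c ≡ 15 (mod 29), and 15^19 mod 29 = 19.
m₂ = c^(d_q) mod q: c ≡ 54 (mod 83), and 54^55 mod 83 = 67.
h = q_inv·(m₁ − m₂) mod p = 7·(19 − 67) mod 29 = 12.
m = m₂ + h·q = 67 + 12·83 = 1063.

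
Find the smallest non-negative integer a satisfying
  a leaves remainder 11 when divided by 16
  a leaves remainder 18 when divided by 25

43

From a ≡ 11 (mod 16) write a = 11 + 16t. Substituting into a ≡ 18 (mod 25) gives 16t ≡ 7 (mod 25), and since 16⁻¹ ≡ 11 (mod 25), t ≡ 2. Hence a ≡ 11 + 16·2 = 43 (mod 400).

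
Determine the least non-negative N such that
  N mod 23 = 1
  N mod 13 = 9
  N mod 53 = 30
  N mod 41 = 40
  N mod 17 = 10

The moduli are pairwise coprime; M = 23·13·53·41·17 = 11045359.
M/23 = 480233; 480233 ≡ 16 (mod 23); 16·13 ≡ 1, so inverse 13.
M/13 = 849643; 849643 ≡ 2 (mod 13); 2·7 ≡ 1, so inverse 7.
M/53 = 208403; 208403 ≡ 7 (mod 53); 7·38 ≡ 1, so inverse 38.
M/41 = 269399; 269399 ≡ 29 (mod 41); 29·17 ≡ 1, so inverse 17.
M/17 = 649727; 649727 ≡ 4 (mod 17); 4·13 ≡ 1, so inverse 13.
N ≡ 1·480233·13 + 9·849643·7 + 30·208403·38 + 40·269399·17 + 10·649727·13 = 565005788.
565005788 mod 11045359 = 1692479.

1692479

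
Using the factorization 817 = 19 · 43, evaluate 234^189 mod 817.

Mod 19: 234 ≡ 6; by Fermat, exponent reduces to 189 mod 18 = 9; 6^9 ≡ 1 (mod 19).
Mod 43: 234 ≡ 19; by Fermat, exponent reduces to 189 mod 42 = 21; 19^21 ≡ 42 (mod 43).
Combine by CRT: x ≡ 1 (mod 19), x ≡ 42 (mod 43) ⇒ x ≡ 343 (mod 817).

343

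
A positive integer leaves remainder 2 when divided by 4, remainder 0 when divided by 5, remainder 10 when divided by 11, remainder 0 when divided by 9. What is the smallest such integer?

450

The moduli are pairwise coprime; N = 4·5·11·9 = 1980.
N/4 = 495; 495 ≡ 3 (mod 4); 3·3 ≡ 1, so inverse 3.
N/5 = 396; 396 ≡ 1 (mod 5), inverse 1.
N/11 = 180; 180 ≡ 4 (mod 11); 4·3 ≡ 1, so inverse 3.
N/9 = 220; 220 ≡ 4 (mod 9); 4·7 ≡ 1, so inverse 7.
a ≡ 2·495·3 + 0·396·1 + 10·180·3 + 0·220·7 = 8370.
8370 mod 1980 = 450.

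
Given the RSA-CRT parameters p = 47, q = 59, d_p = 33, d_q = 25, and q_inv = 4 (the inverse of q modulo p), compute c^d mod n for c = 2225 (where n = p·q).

m₁ = c^(d_p) mod p: c ≡ 16 (mod 47), and 16^33 mod 47 = 36.
m₂ = c^(d_q) mod q: c ≡ 42 (mod 59), and 42^25 mod 59 = 18.
h = q_inv·(m₁ − m₂) mod p = 4·(36 − 18) mod 47 = 25.
m = m₂ + h·q = 18 + 25·59 = 1493.

1493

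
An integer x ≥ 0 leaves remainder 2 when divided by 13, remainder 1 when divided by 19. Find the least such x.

210

From x ≡ 2 (mod 13) write x = 2 + 13t. Substituting into x ≡ 1 (mod 19) gives 13t ≡ 18 (mod 19), and since 13⁻¹ ≡ 3 (mod 19), t ≡ 16. Hence x ≡ 2 + 13·16 = 210 (mod 247).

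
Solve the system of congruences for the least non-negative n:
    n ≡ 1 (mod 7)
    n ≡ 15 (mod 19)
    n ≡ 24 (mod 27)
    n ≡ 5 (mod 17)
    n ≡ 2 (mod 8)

123306

The moduli are pairwise coprime; M = 7·19·27·17·8 = 488376.
M/7 = 69768; 69768 ≡ 6 (mod 7); 6·6 ≡ 1, so inverse 6.
M/19 = 25704; 25704 ≡ 16 (mod 19); 16·6 ≡ 1, so inverse 6.
M/27 = 18088; 18088 ≡ 25 (mod 27); 25·13 ≡ 1, so inverse 13.
M/17 = 28728; 28728 ≡ 15 (mod 17); 15·8 ≡ 1, so inverse 8.
M/8 = 61047; 61047 ≡ 7 (mod 8); 7·7 ≡ 1, so inverse 7.
n ≡ 1·69768·6 + 15·25704·6 + 24·18088·13 + 5·28728·8 + 2·61047·7 = 10379202.
10379202 mod 488376 = 123306.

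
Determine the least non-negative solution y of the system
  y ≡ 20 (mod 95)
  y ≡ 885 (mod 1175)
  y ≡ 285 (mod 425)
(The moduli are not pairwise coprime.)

gcd(95, 1175) = 5 and 5 | (885 − 20), so the pair is consistent; merging gives y ≡ 19685 (mod 22325), where 22325 = lcm(95, 1175).
gcd(22325, 425) = 25 and 25 | (285 − 19685), so the pair is consistent; merging gives y ≡ 287585 (mod 379525), where 379525 = lcm(22325, 425).
The solution is unique modulo lcm(95, 1175, 425) = 379525.

287585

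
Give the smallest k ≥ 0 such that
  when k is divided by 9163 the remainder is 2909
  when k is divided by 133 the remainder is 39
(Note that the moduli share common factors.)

140354

gcd(9163, 133) = 7 and 7 | (39 − 2909), so the pair is consistent; merging gives k ≡ 140354 (mod 174097), where 174097 = lcm(9163, 133).
The solution is unique modulo lcm(9163, 133) = 174097.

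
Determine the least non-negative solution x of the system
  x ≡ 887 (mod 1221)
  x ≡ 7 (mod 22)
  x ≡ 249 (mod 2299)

Combine the congruences pairwise.
gcd(1221, 22) = 11 and 11 | (7 − 887), so the pair is consistent; merging gives x ≡ 887 (mod 2442), where 2442 = lcm(1221, 22).
gcd(2442, 2299) = 11 and 11 | (249 − 887), so the pair is consistent; merging gives x ≡ 225551 (mod 510378), where 510378 = lcm(2442, 2299).
The solution is unique modulo lcm(1221, 22, 2299) = 510378.

225551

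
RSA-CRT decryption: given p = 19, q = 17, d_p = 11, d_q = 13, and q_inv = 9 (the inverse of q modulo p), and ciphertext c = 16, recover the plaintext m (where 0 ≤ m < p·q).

m₁ = c^(d_p) mod p: c ≡ 16 (mod 19), and 16^11 mod 19 = 9.
m₂ = c^(d_q) mod q: c ≡ 16 (mod 17), and 16^13 mod 17 = 16.
h = q_inv·(m₁ − m₂) mod p = 9·(9 − 16) mod 19 = 13.
m = m₂ + h·q = 16 + 13·17 = 237.

237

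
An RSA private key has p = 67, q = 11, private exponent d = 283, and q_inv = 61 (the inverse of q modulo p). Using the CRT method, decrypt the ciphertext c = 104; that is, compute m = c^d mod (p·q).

37

d_p = d mod (p−1) = 283 mod 66 = 19; d_q = d mod (q−1) = 3.
m₁ = c^(d_p) mod p: c ≡ 37 (mod 67), and 37^19 mod 67 = 37.
m₂ = c^(d_q) mod q: c ≡ 5 (mod 11), and 5^3 mod 11 = 4.
h = q_inv·(m₁ − m₂) mod p = 61·(37 − 4) mod 67 = 3.
m = m₂ + h·q = 4 + 3·11 = 37.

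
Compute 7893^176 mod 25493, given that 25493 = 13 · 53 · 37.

Mod 13: 7893 ≡ 2; by Fermat, exponent reduces to 176 mod 12 = 8; 2^8 ≡ 9 (mod 13).
Mod 53: 7893 ≡ 49; by Fermat, exponent reduces to 176 mod 52 = 20; 49^20 ≡ 46 (mod 53).
Mod 37: 7893 ≡ 12; by Fermat, exponent reduces to 176 mod 36 = 32; 12^32 ≡ 7 (mod 37).
Combine by CRT: x ≡ 9 (mod 13), x ≡ 46 (mod 53), x ≡ 7 (mod 37) ⇒ x ≡ 9109 (mod 25493).

9109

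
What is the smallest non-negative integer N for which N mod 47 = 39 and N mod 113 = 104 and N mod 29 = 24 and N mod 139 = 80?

9459447

The moduli are pairwise coprime; M = 47·113·29·139 = 21408641.
M/47 = 455503; 455503 ≡ 26 (mod 47); 26·38 ≡ 1, so inverse 38.
M/113 = 189457; 189457 ≡ 69 (mod 113); 69·95 ≡ 1, so inverse 95.
M/29 = 738229; 738229 ≡ 5 (mod 29); 5·6 ≡ 1, so inverse 6.
M/139 = 154019; 154019 ≡ 7 (mod 139); 7·20 ≡ 1, so inverse 20.
N ≡ 39·455503·38 + 104·189457·95 + 24·738229·6 + 80·154019·20 = 2899625982.
2899625982 mod 21408641 = 9459447.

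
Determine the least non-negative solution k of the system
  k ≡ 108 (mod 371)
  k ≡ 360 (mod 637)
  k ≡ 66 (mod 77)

gcd(371, 637) = 7 and 7 | (360 − 108), so the pair is consistent; merging gives k ≡ 8641 (mod 33761), where 33761 = lcm(371, 637).
gcd(33761, 77) = 7 and 7 | (66 − 8641), so the pair is consistent; merging gives k ≡ 278729 (mod 371371), where 371371 = lcm(33761, 77).
The solution is unique modulo lcm(371, 637, 77) = 371371.

278729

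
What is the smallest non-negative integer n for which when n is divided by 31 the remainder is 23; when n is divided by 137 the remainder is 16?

3030

Combine the congruences pairwise.
From n ≡ 23 (mod 31) write n = 23 + 31t. Substituting into n ≡ 16 (mod 137) gives 31t ≡ 130 (mod 137), and since 31⁻¹ ≡ 84 (mod 137), t ≡ 97. Hence n ≡ 23 + 31·97 = 3030 (mod 4247).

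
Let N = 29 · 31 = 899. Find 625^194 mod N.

893

Mod 29: 625 ≡ 16; by Fermat, exponent reduces to 194 mod 28 = 26; 16^26 ≡ 23 (mod 29).
Mod 31: 625 ≡ 5; by Fermat, exponent reduces to 194 mod 30 = 14; 5^14 ≡ 25 (mod 31).
Combine by CRT: x ≡ 23 (mod 29), x ≡ 25 (mod 31) ⇒ x ≡ 893 (mod 899).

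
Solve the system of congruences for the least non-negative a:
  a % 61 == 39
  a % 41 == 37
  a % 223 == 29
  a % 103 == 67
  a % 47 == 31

The moduli are pairwise coprime; N = 61·41·223·103·47 = 2699937043.
N/61 = 44261263; 44261263 ≡ 29 (mod 61); 29·40 ≡ 1, so inverse 40.
N/41 = 65852123; 65852123 ≡ 14 (mod 41); 14·3 ≡ 1, so inverse 3.
N/223 = 12107341; 12107341 ≡ 2 (mod 223); 2·112 ≡ 1, so inverse 112.
N/103 = 26212981; 26212981 ≡ 99 (mod 103); 99·77 ≡ 1, so inverse 77.
N/47 = 57445469; 57445469 ≡ 1 (mod 47), inverse 1.
a ≡ 39·44261263·40 + 37·65852123·3 + 29·12107341·112 + 67·26212981·77 + 31·57445469·1 = 252695378019.
252695378019 mod 2699937043 = 1601233020.

1601233020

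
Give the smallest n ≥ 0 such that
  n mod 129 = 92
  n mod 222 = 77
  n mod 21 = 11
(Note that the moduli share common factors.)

18281

gcd(129, 222) = 3 and 3 | (77 − 92), so the pair is consistent; merging gives n ≡ 8735 (mod 9546), where 9546 = lcm(129, 222).
gcd(9546, 21) = 3 and 3 | (11 − 8735), so the pair is consistent; merging gives n ≡ 18281 (mod 66822), where 66822 = lcm(9546, 21).
The solution is unique modulo lcm(129, 222, 21) = 66822.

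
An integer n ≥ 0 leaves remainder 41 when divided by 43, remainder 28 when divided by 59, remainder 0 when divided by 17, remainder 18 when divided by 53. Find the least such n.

From n ≡ 41 (mod 43) write n = 41 + 43t. Substituting into n ≡ 28 (mod 59) gives 43t ≡ 46 (mod 59), and since 43⁻¹ ≡ 11 (mod 59), t ≡ 34. Hence n ≡ 41 + 43·34 = 1503 (mod 2537).
From n ≡ 1503 (mod 2537) write n = 1503 + 2537t. Substituting into n ≡ 0 (mod 17) gives 2537t ≡ 10 (mod 17), and since 4⁻¹ ≡ 13 (mod 17), t ≡ 11. Hence n ≡ 1503 + 2537·11 = 29410 (mod 43129).
From n ≡ 29410 (mod 43129) write n = 29410 + 43129t. Substituting into n ≡ 18 (mod 53) gives 43129t ≡ 23 (mod 53), and since 40⁻¹ ≡ 4 (mod 53), t ≡ 39. Hence n ≡ 29410 + 43129·39 = 1711441 (mod 2285837).

1711441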